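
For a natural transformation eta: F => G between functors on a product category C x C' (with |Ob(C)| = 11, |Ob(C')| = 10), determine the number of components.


A natural transformation eta: F => G assigns one component morphism per
object of the domain category.
The domain is the product category C x C', so
|Ob(C x C')| = |Ob(C)| * |Ob(C')| = 11 * 10 = 110.
Therefore eta has 110 component morphisms.

110


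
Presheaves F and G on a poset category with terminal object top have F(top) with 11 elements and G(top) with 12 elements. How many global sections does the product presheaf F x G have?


Global sections of a presheaf on a poset with terminal top satisfy
Gamma(H) ~ H(top). Presheaves admit pointwise products, so
(F x G)(top) = F(top) x G(top) (Cartesian product).
|Gamma(F x G)| = |F(top)| * |G(top)| = 11 * 12 = 132.

132


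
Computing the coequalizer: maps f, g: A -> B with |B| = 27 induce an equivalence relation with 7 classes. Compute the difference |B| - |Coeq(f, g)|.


The coequalizer Coeq(f, g) = B / ~ has one element per equivalence class.
|B| = 27, |Coeq(f, g)| = 7.
|B| - |Coeq(f, g)| = 27 - 7 = 20.

20


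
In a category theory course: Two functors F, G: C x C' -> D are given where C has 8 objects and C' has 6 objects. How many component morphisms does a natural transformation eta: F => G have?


A natural transformation eta: F => G assigns one component morphism per
object of the domain category.
The domain is the product category C x C', so
|Ob(C x C')| = |Ob(C)| * |Ob(C')| = 8 * 6 = 48.
Therefore eta has 48 component morphisms.

48


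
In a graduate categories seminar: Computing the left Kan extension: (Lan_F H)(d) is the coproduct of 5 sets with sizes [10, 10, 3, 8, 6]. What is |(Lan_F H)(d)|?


Pointwise, the left Kan extension (Lan_F H)(d) is the colimit, indexed
by the comma category (F downarrow d), of H composed with the
projection (F downarrow d) -> C. Here that colimit is given
as a coproduct (disjoint union) of sets, so its cardinality is the
sum of the sizes of the summands.
Coproduct of sets with sizes: 10 + 10 + 3 + 8 + 6
= 37

37


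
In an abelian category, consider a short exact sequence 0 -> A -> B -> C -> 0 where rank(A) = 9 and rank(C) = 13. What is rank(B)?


For a short exact sequence 0 -> A -> B -> C -> 0,
rank is additive: rank(B) = rank(A) + rank(C).
rank(B) = 9 + 13 = 22

22


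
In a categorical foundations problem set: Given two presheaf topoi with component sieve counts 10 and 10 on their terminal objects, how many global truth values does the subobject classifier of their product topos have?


In a product of presheaf topoi E_1 x E_2, the subobject classifier
is Omega = Omega_1 x Omega_2 (componentwise), so
|Omega(top)| = |Omega_1(top_1)| * |Omega_2(top_2)|.
= 10 * 10 = 100.

100


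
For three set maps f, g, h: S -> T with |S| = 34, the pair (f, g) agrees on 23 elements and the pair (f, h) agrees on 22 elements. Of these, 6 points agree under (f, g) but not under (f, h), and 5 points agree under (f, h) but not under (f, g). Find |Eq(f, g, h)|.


Eq(f, g, h) is the triple-agreement set: points in S where all three
maps take the same value. Using inclusion-exclusion on the pairwise data:
Pair (f, g) agrees on 23 points; pair (f, h) on 22 points.
Points agreeing under (f, g) but not (f, h) = 6; under (f, h) but not (f, g) = 5.
Triple-agreement = agreement-in-(f, g) minus points that agree under (f, g) but not (f, h):
|Eq(f, g, h)| = 23 - 6 = 17
(cross-check via (f, h): 22 - 5 = 17.)

17


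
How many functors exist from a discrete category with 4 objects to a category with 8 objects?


A functor from a discrete category C to D is determined by
where each object maps. Each of the 4 objects of C can map
to any of the 8 objects of D independently.
Number of functors = 8^4 = 4096

4096


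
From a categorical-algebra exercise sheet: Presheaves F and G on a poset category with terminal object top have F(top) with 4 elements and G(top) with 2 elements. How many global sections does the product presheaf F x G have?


Global sections of a presheaf on a poset with terminal top satisfy
Gamma(H) ~ H(top). Presheaves admit pointwise products, so
(F x G)(top) = F(top) x G(top) (Cartesian product).
|Gamma(F x G)| = |F(top)| * |G(top)| = 4 * 2 = 8.

8


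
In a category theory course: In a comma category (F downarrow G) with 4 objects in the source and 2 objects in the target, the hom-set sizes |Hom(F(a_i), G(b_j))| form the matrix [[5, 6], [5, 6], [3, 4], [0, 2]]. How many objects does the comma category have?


Objects of (F downarrow G) are triples (a, b, h: F(a)->G(b)).
The count equals the sum of all entries in the hom-matrix.
sum(row 0) = 11
sum(row 1) = 11
sum(row 2) = 7
sum(row 3) = 2
Grand total = 31

31


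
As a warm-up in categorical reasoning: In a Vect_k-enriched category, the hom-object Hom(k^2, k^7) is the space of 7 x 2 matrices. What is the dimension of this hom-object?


In Vect-enriched categories, Hom(k^n, k^m) is the space of m x n matrices.
dim(Hom(k^2, k^7)) = 7 * 2 = 14

14


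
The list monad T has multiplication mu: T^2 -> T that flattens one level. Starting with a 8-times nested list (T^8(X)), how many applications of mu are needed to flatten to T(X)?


Each application of mu: T^2 -> T removes one layer of nesting.
Starting at depth 8 (i.e., T^8(X)), we need to reach T(X).
Number of mu applications = 8 - 1 = 7

7


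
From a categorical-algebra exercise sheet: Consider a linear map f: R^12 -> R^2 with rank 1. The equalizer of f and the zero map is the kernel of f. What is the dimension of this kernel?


The equalizer of f and the zero map is ker(f).
By the rank-nullity theorem: dim(ker(f)) = dim(domain) - rank(f).
dim(ker(f)) = 12 - 1 = 11

11


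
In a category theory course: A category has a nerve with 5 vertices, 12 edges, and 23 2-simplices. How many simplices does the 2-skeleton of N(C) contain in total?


The 2-skeleton of the nerve N(C) consists of simplices in dimensions 0, 1, 2:
  |N(C)_0| = 5 (objects)
  |N(C)_1| = 12 (morphisms)
  |N(C)_2| = 23 (composable pairs)
Total = 5 + 12 + 23 = 40

40


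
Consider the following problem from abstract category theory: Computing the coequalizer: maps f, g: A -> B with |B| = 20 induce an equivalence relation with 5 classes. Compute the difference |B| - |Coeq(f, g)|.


The coequalizer Coeq(f, g) = B / ~ has one element per equivalence class.
|B| = 20, |Coeq(f, g)| = 5.
|B| - |Coeq(f, g)| = 20 - 5 = 15.

15


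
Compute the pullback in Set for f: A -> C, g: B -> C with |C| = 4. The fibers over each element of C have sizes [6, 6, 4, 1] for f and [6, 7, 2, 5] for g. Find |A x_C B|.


The pullback A x_C B consists of pairs (a, b) with f(a) = g(b).
For each element c in C, the fiber product has |f^-1(c)| * |g^-1(c)| elements.
Summing over C: 6 * 6 + 6 * 7 + 4 * 2 + 1 * 5
= 36 + 42 + 8 + 5 = 91

91


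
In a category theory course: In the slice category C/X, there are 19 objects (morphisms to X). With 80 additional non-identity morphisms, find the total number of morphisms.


In the slice category C/X, objects are morphisms to X.
Identity morphisms: 19 (one per object of C/X).
Non-identity morphisms: 80.
Total = 19 + 80 = 99

99


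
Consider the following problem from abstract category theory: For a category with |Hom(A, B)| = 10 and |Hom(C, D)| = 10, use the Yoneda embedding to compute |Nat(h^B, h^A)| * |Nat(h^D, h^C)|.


By the Yoneda lemma, Nat(h^B, h^A) is isomorphic to Hom(A, B),
so |Nat(h^B, h^A)| = |Hom(A, B)| and |Nat(h^D, h^C)| = |Hom(C, D)|.
|Hom(A, B)| = 10, |Hom(C, D)| = 10.
|Nat(h^B, h^A) x Nat(h^D, h^C)| = 10 * 10 = 100

100


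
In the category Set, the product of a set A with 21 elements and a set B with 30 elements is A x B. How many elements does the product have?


In Set, the product A x B is the Cartesian product.
By the universal property, |A x B| = |A| * |B|.
|A x B| = 21 * 30 = 630

630


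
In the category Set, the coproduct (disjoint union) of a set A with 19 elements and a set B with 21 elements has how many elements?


In Set, the coproduct A + B is the disjoint union.
|A + B| = |A| + |B| = 19 + 21 = 40

40


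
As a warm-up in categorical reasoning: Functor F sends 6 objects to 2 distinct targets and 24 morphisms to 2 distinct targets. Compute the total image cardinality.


The image of F consists of distinct objects and distinct morphisms.
|Im(F)| on objects = 2
|Im(F)| on morphisms = 2
Total image cardinality = 2 + 2 = 4

4


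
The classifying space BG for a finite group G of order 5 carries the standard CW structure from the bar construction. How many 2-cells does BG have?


In the bar-construction CW model of BG, the n-cells are indexed by
n-tuples [g_1|...|g_n] of non-identity elements of G (degenerate
simplices with some g_i = e do not contribute cells), so there are
(|G| - 1)^n n-cells.
For dim = 2 with |G| = 5:
cells = (5 - 1)^2 = 4^2 = 16

16


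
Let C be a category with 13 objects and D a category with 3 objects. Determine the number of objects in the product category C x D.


The product category C x D has objects that are pairs (c, d).
Number of pairs = |Ob(C)| * |Ob(D)| = 13 * 3 = 39

39


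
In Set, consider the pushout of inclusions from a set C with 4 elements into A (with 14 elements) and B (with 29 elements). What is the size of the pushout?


The pushout A +_C B identifies the images of C in A and B.
|A +_C B| = |A| + |B| - |C| (for injections).
= 14 + 29 - 4 = 39

39


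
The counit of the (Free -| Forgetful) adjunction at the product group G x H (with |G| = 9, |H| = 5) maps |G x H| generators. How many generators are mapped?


The counit epsilon_K: F(U(K)) -> K of the Free-Forgetful adjunction
maps |K| generators of F(U(K)) into K. For K = G x H (the product group),
|G x H| = |G| * |H|.
Total generators mapped = 9 * 5 = 45.

45


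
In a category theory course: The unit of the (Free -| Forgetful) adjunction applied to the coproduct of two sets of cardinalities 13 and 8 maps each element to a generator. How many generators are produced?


The unit eta_X: X -> U(F(X)) of the Free-Forgetful adjunction
maps each element of X to a generator of F(X). For X = S + T (disjoint
union in Set), |S + T| = |S| + |T|.
Total mappings = 13 + 8 = 21.

21


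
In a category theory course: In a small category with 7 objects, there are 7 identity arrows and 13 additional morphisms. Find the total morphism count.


Each object has an identity morphism, giving 7 identities.
Adding the 13 non-identity morphisms:
Total = 7 + 13 = 20

20


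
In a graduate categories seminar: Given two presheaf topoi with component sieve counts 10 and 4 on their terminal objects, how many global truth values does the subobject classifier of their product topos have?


In a product of presheaf topoi E_1 x E_2, the subobject classifier
is Omega = Omega_1 x Omega_2 (componentwise), so
|Omega(top)| = |Omega_1(top_1)| * |Omega_2(top_2)|.
= 10 * 4 = 40.

40


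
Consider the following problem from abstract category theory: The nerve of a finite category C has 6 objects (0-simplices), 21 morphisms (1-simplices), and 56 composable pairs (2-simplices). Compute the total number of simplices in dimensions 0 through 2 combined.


The 2-skeleton of the nerve N(C) consists of simplices in dimensions 0, 1, 2:
  |N(C)_0| = 6 (objects)
  |N(C)_1| = 21 (morphisms)
  |N(C)_2| = 56 (composable pairs)
Total = 6 + 21 + 56 = 83

83


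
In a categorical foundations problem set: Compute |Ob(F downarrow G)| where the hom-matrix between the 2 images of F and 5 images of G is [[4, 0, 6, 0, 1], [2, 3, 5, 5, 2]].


Objects of (F downarrow G) are triples (a, b, h: F(a)->G(b)).
The count equals the sum of all entries in the hom-matrix.
sum(row 0) = 11
sum(row 1) = 17
Grand total = 28

28


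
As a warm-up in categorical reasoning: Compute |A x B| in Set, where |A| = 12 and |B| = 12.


In Set, the product A x B is the Cartesian product.
By the universal property, |A x B| = |A| * |B|.
|A x B| = 12 * 12 = 144

144


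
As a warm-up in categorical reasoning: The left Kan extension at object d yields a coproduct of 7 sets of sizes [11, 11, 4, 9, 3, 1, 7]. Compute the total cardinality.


Pointwise, the left Kan extension (Lan_F H)(d) is the colimit, indexed
by the comma category (F downarrow d), of H composed with the
projection (F downarrow d) -> C. Here that colimit is given
as a coproduct (disjoint union) of sets, so its cardinality is the
sum of the sizes of the summands.
Coproduct of sets with sizes: 11 + 11 + 4 + 9 + 3 + 1 + 7
= 46

46


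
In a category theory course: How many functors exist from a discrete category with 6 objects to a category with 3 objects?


A functor from a discrete category C to D is determined by
where each object maps. Each of the 6 objects of C can map
to any of the 3 objects of D independently.
Number of functors = 3^6 = 729

729


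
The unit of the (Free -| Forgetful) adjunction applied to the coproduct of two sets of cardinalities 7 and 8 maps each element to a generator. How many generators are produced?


The unit eta_X: X -> U(F(X)) of the Free-Forgetful adjunction
maps each element of X to a generator of F(X). For X = S + T (disjoint
union in Set), |S + T| = |S| + |T|.
Total mappings = 7 + 8 = 15.

15


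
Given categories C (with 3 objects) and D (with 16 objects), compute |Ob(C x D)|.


The product category C x D has objects that are pairs (c, d).
Number of pairs = |Ob(C)| * |Ob(D)| = 3 * 16 = 48

48


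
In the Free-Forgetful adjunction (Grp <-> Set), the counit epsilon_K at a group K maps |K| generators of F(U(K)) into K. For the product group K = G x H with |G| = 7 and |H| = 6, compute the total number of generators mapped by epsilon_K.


The counit epsilon_K: F(U(K)) -> K of the Free-Forgetful adjunction
maps |K| generators of F(U(K)) into K. For K = G x H (the product group),
|G x H| = |G| * |H|.
Total generators mapped = 7 * 6 = 42.

42


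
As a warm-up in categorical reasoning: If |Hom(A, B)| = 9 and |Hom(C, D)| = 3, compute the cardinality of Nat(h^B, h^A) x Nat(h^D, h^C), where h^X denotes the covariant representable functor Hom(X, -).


By the Yoneda lemma, Nat(h^B, h^A) is isomorphic to Hom(A, B),
so |Nat(h^B, h^A)| = |Hom(A, B)| and |Nat(h^D, h^C)| = |Hom(C, D)|.
|Hom(A, B)| = 9, |Hom(C, D)| = 3.
|Nat(h^B, h^A) x Nat(h^D, h^C)| = 9 * 3 = 27

27


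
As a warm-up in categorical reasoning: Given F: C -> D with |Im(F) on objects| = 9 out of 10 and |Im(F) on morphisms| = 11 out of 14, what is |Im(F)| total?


The image of F consists of distinct objects and distinct morphisms.
|Im(F)| on objects = 9
|Im(F)| on morphisms = 11
Total image cardinality = 9 + 11 = 20

20


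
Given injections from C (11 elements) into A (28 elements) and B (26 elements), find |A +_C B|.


The pushout A +_C B identifies the images of C in A and B.
|A +_C B| = |A| + |B| - |C| (for injections).
= 28 + 26 - 11 = 43

43


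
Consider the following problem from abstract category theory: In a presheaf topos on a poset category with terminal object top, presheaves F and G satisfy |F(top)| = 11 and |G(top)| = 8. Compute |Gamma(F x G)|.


Global sections of a presheaf on a poset with terminal top satisfy
Gamma(H) ~ H(top). Presheaves admit pointwise products, so
(F x G)(top) = F(top) x G(top) (Cartesian product).
|Gamma(F x G)| = |F(top)| * |G(top)| = 11 * 8 = 88.

88


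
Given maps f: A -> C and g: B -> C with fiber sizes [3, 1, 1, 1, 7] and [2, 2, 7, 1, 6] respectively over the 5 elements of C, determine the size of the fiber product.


The pullback A x_C B consists of pairs (a, b) with f(a) = g(b).
For each element c in C, the fiber product has |f^-1(c)| * |g^-1(c)| elements.
Summing over C: 3 * 2 + 1 * 2 + 1 * 7 + 1 * 1 + 7 * 6
= 6 + 2 + 7 + 1 + 42 = 58

58


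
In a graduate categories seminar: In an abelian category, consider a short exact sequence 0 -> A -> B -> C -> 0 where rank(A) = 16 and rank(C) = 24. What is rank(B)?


For a short exact sequence 0 -> A -> B -> C -> 0,
rank is additive: rank(B) = rank(A) + rank(C).
rank(B) = 16 + 24 = 40

40


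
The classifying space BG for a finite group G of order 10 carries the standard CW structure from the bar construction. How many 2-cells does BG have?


In the bar-construction CW model of BG, the n-cells are indexed by
n-tuples [g_1|...|g_n] of non-identity elements of G (degenerate
simplices with some g_i = e do not contribute cells), so there are
(|G| - 1)^n n-cells.
For dim = 2 with |G| = 10:
cells = (10 - 1)^2 = 9^2 = 81

81


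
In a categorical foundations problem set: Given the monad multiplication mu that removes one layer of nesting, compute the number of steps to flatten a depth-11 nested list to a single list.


Each application of mu: T^2 -> T removes one layer of nesting.
Starting at depth 11 (i.e., T^11(X)), we need to reach T(X).
Number of mu applications = 11 - 1 = 10

10


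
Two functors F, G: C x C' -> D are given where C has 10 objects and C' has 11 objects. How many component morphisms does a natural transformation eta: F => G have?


A natural transformation eta: F => G assigns one component morphism per
object of the domain category.
The domain is the product category C x C', so
|Ob(C x C')| = |Ob(C)| * |Ob(C')| = 10 * 11 = 110.
Therefore eta has 110 component morphisms.

110


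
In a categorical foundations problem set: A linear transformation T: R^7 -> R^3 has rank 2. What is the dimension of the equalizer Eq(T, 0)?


The equalizer of f and the zero map is ker(f).
By the rank-nullity theorem: dim(ker(f)) = dim(domain) - rank(f).
dim(ker(f)) = 7 - 2 = 5

5


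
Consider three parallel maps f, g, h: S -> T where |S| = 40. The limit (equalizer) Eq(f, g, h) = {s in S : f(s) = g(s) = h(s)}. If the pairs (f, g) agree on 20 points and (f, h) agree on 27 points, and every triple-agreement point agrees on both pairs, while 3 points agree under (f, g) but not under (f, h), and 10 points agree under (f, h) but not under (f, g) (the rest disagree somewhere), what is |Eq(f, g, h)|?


Eq(f, g, h) is the triple-agreement set: points in S where all three
maps take the same value. Using inclusion-exclusion on the pairwise data:
Pair (f, g) agrees on 20 points; pair (f, h) on 27 points.
Points agreeing under (f, g) but not (f, h) = 3; under (f, h) but not (f, g) = 10.
Triple-agreement = agreement-in-(f, g) minus points that agree under (f, g) but not (f, h):
|Eq(f, g, h)| = 20 - 3 = 17
(cross-check via (f, h): 27 - 10 = 17.)

17


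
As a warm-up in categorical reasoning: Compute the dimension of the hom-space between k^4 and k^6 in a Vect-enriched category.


In Vect-enriched categories, Hom(k^n, k^m) is the space of m x n matrices.
dim(Hom(k^4, k^6)) = 6 * 4 = 24

24


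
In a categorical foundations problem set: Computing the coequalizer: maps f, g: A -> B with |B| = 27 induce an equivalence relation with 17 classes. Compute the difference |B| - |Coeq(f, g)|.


The coequalizer Coeq(f, g) = B / ~ has one element per equivalence class.
|B| = 27, |Coeq(f, g)| = 17.
|B| - |Coeq(f, g)| = 27 - 17 = 10.

10


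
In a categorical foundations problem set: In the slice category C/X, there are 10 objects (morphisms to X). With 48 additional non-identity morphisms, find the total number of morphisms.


In the slice category C/X, objects are morphisms to X.
Identity morphisms: 10 (one per object of C/X).
Non-identity morphisms: 48.
Total = 10 + 48 = 58

58


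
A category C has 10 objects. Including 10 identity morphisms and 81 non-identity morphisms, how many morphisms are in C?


Each object has an identity morphism, giving 10 identities.
Adding the 81 non-identity morphisms:
Total = 10 + 81 = 91

91


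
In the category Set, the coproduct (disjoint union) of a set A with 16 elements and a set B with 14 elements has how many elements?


In Set, the coproduct A + B is the disjoint union.
|A + B| = |A| + |B| = 16 + 14 = 30

30


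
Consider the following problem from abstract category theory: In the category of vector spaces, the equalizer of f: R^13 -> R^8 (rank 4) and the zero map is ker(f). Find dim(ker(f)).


The equalizer of f and the zero map is ker(f).
By the rank-nullity theorem: dim(ker(f)) = dim(domain) - rank(f).
dim(ker(f)) = 13 - 4 = 9

9


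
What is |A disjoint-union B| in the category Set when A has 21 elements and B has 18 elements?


In Set, the coproduct A + B is the disjoint union.
|A + B| = |A| + |B| = 21 + 18 = 39

39


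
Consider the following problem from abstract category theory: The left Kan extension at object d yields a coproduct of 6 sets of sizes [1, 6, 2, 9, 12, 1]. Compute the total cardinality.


Pointwise, the left Kan extension (Lan_F H)(d) is the colimit, indexed
by the comma category (F downarrow d), of H composed with the
projection (F downarrow d) -> C. Here that colimit is given
as a coproduct (disjoint union) of sets, so its cardinality is the
sum of the sizes of the summands.
Coproduct of sets with sizes: 1 + 6 + 2 + 9 + 12 + 1
= 31

31


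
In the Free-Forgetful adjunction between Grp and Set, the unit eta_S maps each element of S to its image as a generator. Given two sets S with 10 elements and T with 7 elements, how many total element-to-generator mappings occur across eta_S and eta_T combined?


The unit eta_X: X -> U(F(X)) of the Free-Forgetful adjunction
maps each element of X to a generator of F(X). For X = S + T (disjoint
union in Set), |S + T| = |S| + |T|.
Total mappings = 10 + 7 = 17.

17


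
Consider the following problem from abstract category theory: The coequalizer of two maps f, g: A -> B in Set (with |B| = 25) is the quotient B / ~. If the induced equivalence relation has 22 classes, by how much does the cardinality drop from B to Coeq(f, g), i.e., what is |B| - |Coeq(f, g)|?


The coequalizer Coeq(f, g) = B / ~ has one element per equivalence class.
|B| = 25, |Coeq(f, g)| = 22.
|B| - |Coeq(f, g)| = 25 - 22 = 3.

3


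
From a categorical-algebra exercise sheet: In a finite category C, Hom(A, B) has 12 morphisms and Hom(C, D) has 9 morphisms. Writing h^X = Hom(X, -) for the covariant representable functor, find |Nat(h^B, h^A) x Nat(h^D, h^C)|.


By the Yoneda lemma, Nat(h^B, h^A) is isomorphic to Hom(A, B),
so |Nat(h^B, h^A)| = |Hom(A, B)| and |Nat(h^D, h^C)| = |Hom(C, D)|.
|Hom(A, B)| = 12, |Hom(C, D)| = 9.
|Nat(h^B, h^A) x Nat(h^D, h^C)| = 12 * 9 = 108

108


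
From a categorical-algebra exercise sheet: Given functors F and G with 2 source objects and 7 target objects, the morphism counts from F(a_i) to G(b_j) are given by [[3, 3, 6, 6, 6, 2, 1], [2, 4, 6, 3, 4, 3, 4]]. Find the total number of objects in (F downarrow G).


Objects of (F downarrow G) are triples (a, b, h: F(a)->G(b)).
The count equals the sum of all entries in the hom-matrix.
sum(row 0) = 27
sum(row 1) = 26
Grand total = 53

53


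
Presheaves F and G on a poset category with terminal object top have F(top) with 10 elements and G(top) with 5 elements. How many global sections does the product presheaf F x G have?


Global sections of a presheaf on a poset with terminal top satisfy
Gamma(H) ~ H(top). Presheaves admit pointwise products, so
(F x G)(top) = F(top) x G(top) (Cartesian product).
|Gamma(F x G)| = |F(top)| * |G(top)| = 10 * 5 = 50.

50


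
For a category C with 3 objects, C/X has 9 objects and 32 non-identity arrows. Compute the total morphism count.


In the slice category C/X, objects are morphisms to X.
Identity morphisms: 9 (one per object of C/X).
Non-identity morphisms: 32.
Total = 9 + 32 = 41

41


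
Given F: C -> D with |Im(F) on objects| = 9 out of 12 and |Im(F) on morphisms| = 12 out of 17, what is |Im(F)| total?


The image of F consists of distinct objects and distinct morphisms.
|Im(F)| on objects = 9
|Im(F)| on morphisms = 12
Total image cardinality = 9 + 12 = 21

21


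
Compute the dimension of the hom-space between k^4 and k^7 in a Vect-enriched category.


In Vect-enriched categories, Hom(k^n, k^m) is the space of m x n matrices.
dim(Hom(k^4, k^7)) = 7 * 4 = 28

28


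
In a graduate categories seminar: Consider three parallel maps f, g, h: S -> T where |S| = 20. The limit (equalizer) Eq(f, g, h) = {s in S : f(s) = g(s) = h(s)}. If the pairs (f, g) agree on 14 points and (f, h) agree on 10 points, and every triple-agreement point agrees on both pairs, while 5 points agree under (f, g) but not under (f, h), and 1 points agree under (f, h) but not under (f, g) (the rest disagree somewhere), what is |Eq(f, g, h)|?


Eq(f, g, h) is the triple-agreement set: points in S where all three
maps take the same value. Using inclusion-exclusion on the pairwise data:
Pair (f, g) agrees on 14 points; pair (f, h) on 10 points.
Points agreeing under (f, g) but not (f, h) = 5; under (f, h) but not (f, g) = 1.
Triple-agreement = agreement-in-(f, g) minus points that agree under (f, g) but not (f, h):
|Eq(f, g, h)| = 14 - 5 = 9
(cross-check via (f, h): 10 - 1 = 9.)

9


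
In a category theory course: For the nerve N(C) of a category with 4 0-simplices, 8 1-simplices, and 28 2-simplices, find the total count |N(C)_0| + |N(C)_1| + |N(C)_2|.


The 2-skeleton of the nerve N(C) consists of simplices in dimensions 0, 1, 2:
  |N(C)_0| = 4 (objects)
  |N(C)_1| = 8 (morphisms)
  |N(C)_2| = 28 (composable pairs)
Total = 4 + 8 + 28 = 40

40


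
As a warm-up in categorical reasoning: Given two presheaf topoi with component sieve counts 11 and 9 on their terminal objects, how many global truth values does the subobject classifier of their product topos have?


In a product of presheaf topoi E_1 x E_2, the subobject classifier
is Omega = Omega_1 x Omega_2 (componentwise), so
|Omega(top)| = |Omega_1(top_1)| * |Omega_2(top_2)|.
= 11 * 9 = 99.

99


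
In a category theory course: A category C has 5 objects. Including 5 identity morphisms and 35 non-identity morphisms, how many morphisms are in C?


Each object has an identity morphism, giving 5 identities.
Adding the 35 non-identity morphisms:
Total = 5 + 35 = 40

40


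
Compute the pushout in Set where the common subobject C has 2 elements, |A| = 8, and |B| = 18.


The pushout A +_C B identifies the images of C in A and B.
|A +_C B| = |A| + |B| - |C| (for injections).
= 8 + 18 - 2 = 24

24


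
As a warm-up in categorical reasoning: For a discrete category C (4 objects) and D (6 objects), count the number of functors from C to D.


A functor from a discrete category C to D is determined by
where each object maps. Each of the 4 objects of C can map
to any of the 6 objects of D independently.
Number of functors = 6^4 = 1296

1296


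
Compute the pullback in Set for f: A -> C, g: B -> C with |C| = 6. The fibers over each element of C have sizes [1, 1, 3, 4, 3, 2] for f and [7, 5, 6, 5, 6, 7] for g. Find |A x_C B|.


The pullback A x_C B consists of pairs (a, b) with f(a) = g(b).
For each element c in C, the fiber product has |f^-1(c)| * |g^-1(c)| elements.
Summing over C: 1 * 7 + 1 * 5 + 3 * 6 + 4 * 5 + 3 * 6 + 2 * 7
= 7 + 5 + 18 + 20 + 18 + 14 = 82

82


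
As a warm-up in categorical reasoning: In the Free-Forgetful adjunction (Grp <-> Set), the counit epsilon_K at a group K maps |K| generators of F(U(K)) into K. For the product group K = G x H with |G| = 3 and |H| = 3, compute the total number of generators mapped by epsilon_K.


The counit epsilon_K: F(U(K)) -> K of the Free-Forgetful adjunction
maps |K| generators of F(U(K)) into K. For K = G x H (the product group),
|G x H| = |G| * |H|.
Total generators mapped = 3 * 3 = 9.

9


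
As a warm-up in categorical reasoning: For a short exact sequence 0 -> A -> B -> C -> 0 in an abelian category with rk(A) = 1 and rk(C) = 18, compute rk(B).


For a short exact sequence 0 -> A -> B -> C -> 0,
rank is additive: rank(B) = rank(A) + rank(C).
rank(B) = 1 + 18 = 19

19


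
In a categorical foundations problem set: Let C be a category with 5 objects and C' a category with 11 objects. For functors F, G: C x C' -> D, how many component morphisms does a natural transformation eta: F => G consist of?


A natural transformation eta: F => G assigns one component morphism per
object of the domain category.
The domain is the product category C x C', so
|Ob(C x C')| = |Ob(C)| * |Ob(C')| = 5 * 11 = 55.
Therefore eta has 55 component morphisms.

55


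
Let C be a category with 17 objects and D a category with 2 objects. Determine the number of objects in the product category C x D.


The product category C x D has objects that are pairs (c, d).
Number of pairs = |Ob(C)| * |Ob(D)| = 17 * 2 = 34

34


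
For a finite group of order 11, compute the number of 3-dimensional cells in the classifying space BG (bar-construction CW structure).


In the bar-construction CW model of BG, the n-cells are indexed by
n-tuples [g_1|...|g_n] of non-identity elements of G (degenerate
simplices with some g_i = e do not contribute cells), so there are
(|G| - 1)^n n-cells.
For dim = 3 with |G| = 11:
cells = (11 - 1)^3 = 10^3 = 1000

1000


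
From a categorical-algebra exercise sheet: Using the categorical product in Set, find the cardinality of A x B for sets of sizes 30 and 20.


In Set, the product A x B is the Cartesian product.
By the universal property, |A x B| = |A| * |B|.
|A x B| = 30 * 20 = 600

600


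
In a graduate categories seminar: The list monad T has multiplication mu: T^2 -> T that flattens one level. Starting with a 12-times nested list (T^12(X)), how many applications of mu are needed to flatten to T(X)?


Each application of mu: T^2 -> T removes one layer of nesting.
Starting at depth 12 (i.e., T^12(X)), we need to reach T(X).
Number of mu applications = 12 - 1 = 11

11


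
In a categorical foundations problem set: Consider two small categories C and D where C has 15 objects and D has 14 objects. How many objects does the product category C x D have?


The product category C x D has objects that are pairs (c, d).
Number of pairs = |Ob(C)| * |Ob(D)| = 15 * 14 = 210

210


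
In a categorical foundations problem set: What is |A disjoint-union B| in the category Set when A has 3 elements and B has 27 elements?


In Set, the coproduct A + B is the disjoint union.
|A + B| = |A| + |B| = 3 + 27 = 30

30


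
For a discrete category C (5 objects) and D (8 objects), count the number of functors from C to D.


A functor from a discrete category C to D is determined by
where each object maps. Each of the 5 objects of C can map
to any of the 8 objects of D independently.
Number of functors = 8^5 = 32768

32768


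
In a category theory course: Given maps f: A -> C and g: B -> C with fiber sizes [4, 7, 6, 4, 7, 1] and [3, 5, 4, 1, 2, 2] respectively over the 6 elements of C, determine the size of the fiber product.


The pullback A x_C B consists of pairs (a, b) with f(a) = g(b).
For each element c in C, the fiber product has |f^-1(c)| * |g^-1(c)| elements.
Summing over C: 4 * 3 + 7 * 5 + 6 * 4 + 4 * 1 + 7 * 2 + 1 * 2
= 12 + 35 + 24 + 4 + 14 + 2 = 91

91


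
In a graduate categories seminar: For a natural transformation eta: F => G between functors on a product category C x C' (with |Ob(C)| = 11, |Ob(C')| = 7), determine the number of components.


A natural transformation eta: F => G assigns one component morphism per
object of the domain category.
The domain is the product category C x C', so
|Ob(C x C')| = |Ob(C)| * |Ob(C')| = 11 * 7 = 77.
Therefore eta has 77 component morphisms.

77


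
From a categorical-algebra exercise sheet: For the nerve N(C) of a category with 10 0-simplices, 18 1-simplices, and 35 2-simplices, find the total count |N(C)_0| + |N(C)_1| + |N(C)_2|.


The 2-skeleton of the nerve N(C) consists of simplices in dimensions 0, 1, 2:
  |N(C)_0| = 10 (objects)
  |N(C)_1| = 18 (morphisms)
  |N(C)_2| = 35 (composable pairs)
Total = 10 + 18 + 35 = 63

63


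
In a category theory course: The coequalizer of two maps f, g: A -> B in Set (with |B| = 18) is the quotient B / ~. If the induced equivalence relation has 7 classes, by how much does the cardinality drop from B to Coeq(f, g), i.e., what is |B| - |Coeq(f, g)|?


The coequalizer Coeq(f, g) = B / ~ has one element per equivalence class.
|B| = 18, |Coeq(f, g)| = 7.
|B| - |Coeq(f, g)| = 18 - 7 = 11.

11


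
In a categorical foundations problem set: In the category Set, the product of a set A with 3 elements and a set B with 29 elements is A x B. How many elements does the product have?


In Set, the product A x B is the Cartesian product.
By the universal property, |A x B| = |A| * |B|.
|A x B| = 3 * 29 = 87

87


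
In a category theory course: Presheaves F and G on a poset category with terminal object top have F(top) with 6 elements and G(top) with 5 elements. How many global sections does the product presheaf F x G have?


Global sections of a presheaf on a poset with terminal top satisfy
Gamma(H) ~ H(top). Presheaves admit pointwise products, so
(F x G)(top) = F(top) x G(top) (Cartesian product).
|Gamma(F x G)| = |F(top)| * |G(top)| = 6 * 5 = 30.

30


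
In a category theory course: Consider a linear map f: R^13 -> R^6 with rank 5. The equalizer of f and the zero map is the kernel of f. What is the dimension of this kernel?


The equalizer of f and the zero map is ker(f).
By the rank-nullity theorem: dim(ker(f)) = dim(domain) - rank(f).
dim(ker(f)) = 13 - 5 = 8

8


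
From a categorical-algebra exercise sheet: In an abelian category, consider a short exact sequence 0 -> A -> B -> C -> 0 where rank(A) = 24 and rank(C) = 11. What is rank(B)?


For a short exact sequence 0 -> A -> B -> C -> 0,
rank is additive: rank(B) = rank(A) + rank(C).
rank(B) = 24 + 11 = 35

35


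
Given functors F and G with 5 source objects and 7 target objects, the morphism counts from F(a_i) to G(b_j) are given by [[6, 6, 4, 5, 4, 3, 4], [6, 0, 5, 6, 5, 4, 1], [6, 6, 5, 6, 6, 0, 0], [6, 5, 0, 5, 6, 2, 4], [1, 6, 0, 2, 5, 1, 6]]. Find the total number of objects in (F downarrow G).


Objects of (F downarrow G) are triples (a, b, h: F(a)->G(b)).
The count equals the sum of all entries in the hom-matrix.
sum(row 0) = 32
sum(row 1) = 27
sum(row 2) = 29
sum(row 3) = 28
sum(row 4) = 21
Grand total = 137

137


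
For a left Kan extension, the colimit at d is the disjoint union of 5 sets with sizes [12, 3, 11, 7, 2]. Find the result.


Pointwise, the left Kan extension (Lan_F H)(d) is the colimit, indexed
by the comma category (F downarrow d), of H composed with the
projection (F downarrow d) -> C. Here that colimit is given
as a coproduct (disjoint union) of sets, so its cardinality is the
sum of the sizes of the summands.
Coproduct of sets with sizes: 12 + 3 + 11 + 7 + 2
= 35

35


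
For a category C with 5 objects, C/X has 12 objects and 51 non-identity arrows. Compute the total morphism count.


In the slice category C/X, objects are morphisms to X.
Identity morphisms: 12 (one per object of C/X).
Non-identity morphisms: 51.
Total = 12 + 51 = 63

63


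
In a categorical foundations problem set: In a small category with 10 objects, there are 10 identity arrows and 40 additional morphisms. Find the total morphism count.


Each object has an identity morphism, giving 10 identities.
Adding the 40 non-identity morphisms:
Total = 10 + 40 = 50

50


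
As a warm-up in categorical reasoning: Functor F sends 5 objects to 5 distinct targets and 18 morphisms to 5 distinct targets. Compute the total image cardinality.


The image of F consists of distinct objects and distinct morphisms.
|Im(F)| on objects = 5
|Im(F)| on morphisms = 5
Total image cardinality = 5 + 5 = 10

10


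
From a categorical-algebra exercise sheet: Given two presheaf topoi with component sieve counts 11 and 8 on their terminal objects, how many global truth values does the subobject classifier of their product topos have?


In a product of presheaf topoi E_1 x E_2, the subobject classifier
is Omega = Omega_1 x Omega_2 (componentwise), so
|Omega(top)| = |Omega_1(top_1)| * |Omega_2(top_2)|.
= 11 * 8 = 88.

88


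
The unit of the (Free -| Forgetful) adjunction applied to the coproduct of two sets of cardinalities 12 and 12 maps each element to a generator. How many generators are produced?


The unit eta_X: X -> U(F(X)) of the Free-Forgetful adjunction
maps each element of X to a generator of F(X). For X = S + T (disjoint
union in Set), |S + T| = |S| + |T|.
Total mappings = 12 + 12 = 24.

24


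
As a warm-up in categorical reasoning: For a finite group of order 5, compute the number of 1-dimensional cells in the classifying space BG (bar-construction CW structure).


In the bar-construction CW model of BG, the n-cells are indexed by
n-tuples [g_1|...|g_n] of non-identity elements of G (degenerate
simplices with some g_i = e do not contribute cells), so there are
(|G| - 1)^n n-cells.
For dim = 1 with |G| = 5:
cells = (5 - 1)^1 = 4^1 = 4

4


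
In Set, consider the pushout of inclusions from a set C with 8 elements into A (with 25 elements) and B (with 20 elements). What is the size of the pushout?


The pushout A +_C B identifies the images of C in A and B.
|A +_C B| = |A| + |B| - |C| (for injections).
= 25 + 20 - 8 = 37

37


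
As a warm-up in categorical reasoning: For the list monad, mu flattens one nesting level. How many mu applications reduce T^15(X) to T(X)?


Each application of mu: T^2 -> T removes one layer of nesting.
Starting at depth 15 (i.e., T^15(X)), we need to reach T(X).
Number of mu applications = 15 - 1 = 14

14


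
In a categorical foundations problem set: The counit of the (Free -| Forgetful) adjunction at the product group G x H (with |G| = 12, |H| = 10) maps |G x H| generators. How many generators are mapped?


The counit epsilon_K: F(U(K)) -> K of the Free-Forgetful adjunction
maps |K| generators of F(U(K)) into K. For K = G x H (the product group),
|G x H| = |G| * |H|.
Total generators mapped = 12 * 10 = 120.

120


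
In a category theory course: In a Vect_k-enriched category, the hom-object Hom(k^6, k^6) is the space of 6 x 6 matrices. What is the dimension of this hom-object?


In Vect-enriched categories, Hom(k^n, k^m) is the space of m x n matrices.
dim(Hom(k^6, k^6)) = 6 * 6 = 36

36


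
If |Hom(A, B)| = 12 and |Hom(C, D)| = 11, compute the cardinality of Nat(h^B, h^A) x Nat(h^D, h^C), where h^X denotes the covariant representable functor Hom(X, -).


By the Yoneda lemma, Nat(h^B, h^A) is isomorphic to Hom(A, B),
so |Nat(h^B, h^A)| = |Hom(A, B)| and |Nat(h^D, h^C)| = |Hom(C, D)|.
|Hom(A, B)| = 12, |Hom(C, D)| = 11.
|Nat(h^B, h^A) x Nat(h^D, h^C)| = 12 * 11 = 132

132


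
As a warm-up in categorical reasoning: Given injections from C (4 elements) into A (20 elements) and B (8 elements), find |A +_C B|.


The pushout A +_C B identifies the images of C in A and B.
|A +_C B| = |A| + |B| - |C| (for injections).
= 20 + 8 - 4 = 24

24


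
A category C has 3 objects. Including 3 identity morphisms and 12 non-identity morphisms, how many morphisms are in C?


Each object has an identity morphism, giving 3 identities.
Adding the 12 non-identity morphisms:
Total = 3 + 12 = 15

15


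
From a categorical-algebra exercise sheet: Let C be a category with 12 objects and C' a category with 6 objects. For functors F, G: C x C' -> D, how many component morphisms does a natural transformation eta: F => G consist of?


A natural transformation eta: F => G assigns one component morphism per
object of the domain category.
The domain is the product category C x C', so
|Ob(C x C')| = |Ob(C)| * |Ob(C')| = 12 * 6 = 72.
Therefore eta has 72 component morphisms.

72


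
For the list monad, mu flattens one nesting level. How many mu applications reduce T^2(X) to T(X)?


Each application of mu: T^2 -> T removes one layer of nesting.
Starting at depth 2 (i.e., T^2(X)), we need to reach T(X).
Number of mu applications = 2 - 1 = 1

1


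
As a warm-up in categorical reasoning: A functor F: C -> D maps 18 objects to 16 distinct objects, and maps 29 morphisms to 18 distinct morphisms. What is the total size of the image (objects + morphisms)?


The image of F consists of distinct objects and distinct morphisms.
|Im(F)| on objects = 16
|Im(F)| on morphisms = 18
Total image cardinality = 16 + 18 = 34

34
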